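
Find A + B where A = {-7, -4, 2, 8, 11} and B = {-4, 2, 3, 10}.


A + B = {a + b : a ∈ A, b ∈ B}.
Enumerate all |A|·|B| = 5·4 = 20 pairs (a, b) and collect distinct sums.
a = -7: -7+-4=-11, -7+2=-5, -7+3=-4, -7+10=3
a = -4: -4+-4=-8, -4+2=-2, -4+3=-1, -4+10=6
a = 2: 2+-4=-2, 2+2=4, 2+3=5, 2+10=12
a = 8: 8+-4=4, 8+2=10, 8+3=11, 8+10=18
a = 11: 11+-4=7, 11+2=13, 11+3=14, 11+10=21
Collecting distinct sums: A + B = {-11, -8, -5, -4, -2, -1, 3, 4, 5, 6, 7, 10, 11, 12, 13, 14, 18, 21}
|A + B| = 18

A + B = {-11, -8, -5, -4, -2, -1, 3, 4, 5, 6, 7, 10, 11, 12, 13, 14, 18, 21}


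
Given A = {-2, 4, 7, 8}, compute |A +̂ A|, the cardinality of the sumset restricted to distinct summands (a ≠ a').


Restricted sumset: A +̂ A = {a + a' : a ∈ A, a' ∈ A, a ≠ a'}.
Equivalently, take A + A and drop any sum 2a that is achievable ONLY as a + a for a ∈ A (i.e. sums representable only with equal summands).
Enumerate pairs (a, a') with a < a' (symmetric, so each unordered pair gives one sum; this covers all a ≠ a'):
  -2 + 4 = 2
  -2 + 7 = 5
  -2 + 8 = 6
  4 + 7 = 11
  4 + 8 = 12
  7 + 8 = 15
Collected distinct sums: {2, 5, 6, 11, 12, 15}
|A +̂ A| = 6
(Reference bound: |A +̂ A| ≥ 2|A| - 3 for |A| ≥ 2, with |A| = 4 giving ≥ 5.)

|A +̂ A| = 6


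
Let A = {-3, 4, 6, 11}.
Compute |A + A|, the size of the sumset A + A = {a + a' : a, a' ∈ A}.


A + A = {a + a' : a, a' ∈ A}; |A| = 4.
General bounds: 2|A| - 1 ≤ |A + A| ≤ |A|(|A|+1)/2, i.e. 7 ≤ |A + A| ≤ 10.
Lower bound 2|A|-1 is attained iff A is an arithmetic progression.
Enumerate sums a + a' for a ≤ a' (symmetric, so this suffices):
a = -3: -3+-3=-6, -3+4=1, -3+6=3, -3+11=8
a = 4: 4+4=8, 4+6=10, 4+11=15
a = 6: 6+6=12, 6+11=17
a = 11: 11+11=22
Distinct sums: {-6, 1, 3, 8, 10, 12, 15, 17, 22}
|A + A| = 9

|A + A| = 9


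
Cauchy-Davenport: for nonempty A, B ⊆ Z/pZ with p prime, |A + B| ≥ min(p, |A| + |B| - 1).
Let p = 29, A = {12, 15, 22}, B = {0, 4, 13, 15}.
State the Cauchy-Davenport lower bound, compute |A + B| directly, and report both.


Cauchy-Davenport: |A + B| ≥ min(p, |A| + |B| - 1) for A, B nonempty in Z/pZ.
|A| = 3, |B| = 4, p = 29.
CD lower bound = min(29, 3 + 4 - 1) = min(29, 6) = 6.
Compute A + B mod 29 directly:
a = 12: 12+0=12, 12+4=16, 12+13=25, 12+15=27
a = 15: 15+0=15, 15+4=19, 15+13=28, 15+15=1
a = 22: 22+0=22, 22+4=26, 22+13=6, 22+15=8
A + B = {1, 6, 8, 12, 15, 16, 19, 22, 25, 26, 27, 28}, so |A + B| = 12.
Verify: 12 ≥ 6? Yes ✓.

CD lower bound = 6, actual |A + B| = 12.


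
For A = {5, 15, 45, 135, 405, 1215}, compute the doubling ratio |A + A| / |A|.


|A| = 6.
Compute A + A by enumerating all 36 pairs.
A + A = {10, 20, 30, 50, 60, 90, 140, 150, 180, 270, 410, 420, 450, 540, 810, 1220, 1230, 1260, 1350, 1620, 2430}, so |A + A| = 21.
K = |A + A| / |A| = 21/6 = 7/2 ≈ 3.5000.
Reference: AP of size 6 gives K = 11/6 ≈ 1.8333; a fully generic set of size 6 gives K ≈ 3.5000.

|A| = 6, |A + A| = 21, K = 21/6 = 7/2.


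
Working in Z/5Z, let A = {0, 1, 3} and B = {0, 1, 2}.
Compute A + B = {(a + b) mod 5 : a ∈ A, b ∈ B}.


Work in Z/5Z: reduce every sum a + b modulo 5.
Enumerate all 9 pairs:
a = 0: 0+0=0, 0+1=1, 0+2=2
a = 1: 1+0=1, 1+1=2, 1+2=3
a = 3: 3+0=3, 3+1=4, 3+2=0
Distinct residues collected: {0, 1, 2, 3, 4}
|A + B| = 5 (out of 5 total residues).

A + B = {0, 1, 2, 3, 4}


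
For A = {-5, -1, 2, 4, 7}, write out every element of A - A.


A - A = {a - a' : a, a' ∈ A}.
Compute a - a' for each ordered pair (a, a'):
a = -5: -5--5=0, -5--1=-4, -5-2=-7, -5-4=-9, -5-7=-12
a = -1: -1--5=4, -1--1=0, -1-2=-3, -1-4=-5, -1-7=-8
a = 2: 2--5=7, 2--1=3, 2-2=0, 2-4=-2, 2-7=-5
a = 4: 4--5=9, 4--1=5, 4-2=2, 4-4=0, 4-7=-3
a = 7: 7--5=12, 7--1=8, 7-2=5, 7-4=3, 7-7=0
Collecting distinct values (and noting 0 appears from a-a):
A - A = {-12, -9, -8, -7, -5, -4, -3, -2, 0, 2, 3, 4, 5, 7, 8, 9, 12}
|A - A| = 17

A - A = {-12, -9, -8, -7, -5, -4, -3, -2, 0, 2, 3, 4, 5, 7, 8, 9, 12}


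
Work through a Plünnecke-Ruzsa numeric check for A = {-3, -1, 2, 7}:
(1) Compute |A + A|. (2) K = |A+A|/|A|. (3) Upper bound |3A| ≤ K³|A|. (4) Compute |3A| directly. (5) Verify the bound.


|A| = 4.
Step 1: Compute A + A by enumerating all 16 pairs.
A + A = {-6, -4, -2, -1, 1, 4, 6, 9, 14}, so |A + A| = 9.
Step 2: Doubling constant K = |A + A|/|A| = 9/4 = 9/4 ≈ 2.2500.
Step 3: Plünnecke-Ruzsa gives |3A| ≤ K³·|A| = (2.2500)³ · 4 ≈ 45.5625.
Step 4: Compute 3A = A + A + A directly by enumerating all triples (a,b,c) ∈ A³; |3A| = 16.
Step 5: Check 16 ≤ 45.5625? Yes ✓.

K = 9/4, Plünnecke-Ruzsa bound K³|A| ≈ 45.5625, |3A| = 16, inequality holds.


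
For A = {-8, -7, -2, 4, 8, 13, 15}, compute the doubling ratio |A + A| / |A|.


|A| = 7.
Compute A + A by enumerating all 49 pairs.
A + A = {-16, -15, -14, -10, -9, -4, -3, 0, 1, 2, 5, 6, 7, 8, 11, 12, 13, 16, 17, 19, 21, 23, 26, 28, 30}, so |A + A| = 25.
K = |A + A| / |A| = 25/7 (already in lowest terms) ≈ 3.5714.
Reference: AP of size 7 gives K = 13/7 ≈ 1.8571; a fully generic set of size 7 gives K ≈ 4.0000.

|A| = 7, |A + A| = 25, K = 25/7.


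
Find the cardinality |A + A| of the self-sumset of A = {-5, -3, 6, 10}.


A + A = {a + a' : a, a' ∈ A}; |A| = 4.
General bounds: 2|A| - 1 ≤ |A + A| ≤ |A|(|A|+1)/2, i.e. 7 ≤ |A + A| ≤ 10.
Lower bound 2|A|-1 is attained iff A is an arithmetic progression.
Enumerate sums a + a' for a ≤ a' (symmetric, so this suffices):
a = -5: -5+-5=-10, -5+-3=-8, -5+6=1, -5+10=5
a = -3: -3+-3=-6, -3+6=3, -3+10=7
a = 6: 6+6=12, 6+10=16
a = 10: 10+10=20
Distinct sums: {-10, -8, -6, 1, 3, 5, 7, 12, 16, 20}
|A + A| = 10

|A + A| = 10


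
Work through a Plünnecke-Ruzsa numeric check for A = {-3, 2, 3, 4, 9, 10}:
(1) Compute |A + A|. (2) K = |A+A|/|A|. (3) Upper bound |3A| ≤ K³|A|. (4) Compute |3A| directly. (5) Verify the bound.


|A| = 6.
Step 1: Compute A + A by enumerating all 36 pairs.
A + A = {-6, -1, 0, 1, 4, 5, 6, 7, 8, 11, 12, 13, 14, 18, 19, 20}, so |A + A| = 16.
Step 2: Doubling constant K = |A + A|/|A| = 16/6 = 16/6 ≈ 2.6667.
Step 3: Plünnecke-Ruzsa gives |3A| ≤ K³·|A| = (2.6667)³ · 6 ≈ 113.7778.
Step 4: Compute 3A = A + A + A directly by enumerating all triples (a,b,c) ∈ A³; |3A| = 31.
Step 5: Check 31 ≤ 113.7778? Yes ✓.

K = 16/6, Plünnecke-Ruzsa bound K³|A| ≈ 113.7778, |3A| = 31, inequality holds.


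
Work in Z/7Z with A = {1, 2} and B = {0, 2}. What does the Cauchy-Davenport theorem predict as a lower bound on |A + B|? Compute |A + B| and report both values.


Cauchy-Davenport: |A + B| ≥ min(p, |A| + |B| - 1) for A, B nonempty in Z/pZ.
|A| = 2, |B| = 2, p = 7.
CD lower bound = min(7, 2 + 2 - 1) = min(7, 3) = 3.
Compute A + B mod 7 directly:
a = 1: 1+0=1, 1+2=3
a = 2: 2+0=2, 2+2=4
A + B = {1, 2, 3, 4}, so |A + B| = 4.
Verify: 4 ≥ 3? Yes ✓.

CD lower bound = 3, actual |A + B| = 4.


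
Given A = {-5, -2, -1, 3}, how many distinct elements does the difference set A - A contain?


A - A = {a - a' : a, a' ∈ A}; |A| = 4.
Bounds: 2|A|-1 ≤ |A - A| ≤ |A|² - |A| + 1, i.e. 7 ≤ |A - A| ≤ 13.
Note: 0 ∈ A - A always (from a - a). The set is symmetric: if d ∈ A - A then -d ∈ A - A.
Enumerate nonzero differences d = a - a' with a > a' (then include -d):
Positive differences: {1, 3, 4, 5, 8}
Full difference set: {0} ∪ (positive diffs) ∪ (negative diffs).
|A - A| = 1 + 2·5 = 11 (matches direct enumeration: 11).

|A - A| = 11


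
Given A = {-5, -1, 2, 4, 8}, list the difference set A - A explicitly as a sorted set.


A - A = {a - a' : a, a' ∈ A}.
Compute a - a' for each ordered pair (a, a'):
a = -5: -5--5=0, -5--1=-4, -5-2=-7, -5-4=-9, -5-8=-13
a = -1: -1--5=4, -1--1=0, -1-2=-3, -1-4=-5, -1-8=-9
a = 2: 2--5=7, 2--1=3, 2-2=0, 2-4=-2, 2-8=-6
a = 4: 4--5=9, 4--1=5, 4-2=2, 4-4=0, 4-8=-4
a = 8: 8--5=13, 8--1=9, 8-2=6, 8-4=4, 8-8=0
Collecting distinct values (and noting 0 appears from a-a):
A - A = {-13, -9, -7, -6, -5, -4, -3, -2, 0, 2, 3, 4, 5, 6, 7, 9, 13}
|A - A| = 17

A - A = {-13, -9, -7, -6, -5, -4, -3, -2, 0, 2, 3, 4, 5, 6, 7, 9, 13}


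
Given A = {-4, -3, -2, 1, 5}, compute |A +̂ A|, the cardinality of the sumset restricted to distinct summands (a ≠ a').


Restricted sumset: A +̂ A = {a + a' : a ∈ A, a' ∈ A, a ≠ a'}.
Equivalently, take A + A and drop any sum 2a that is achievable ONLY as a + a for a ∈ A (i.e. sums representable only with equal summands).
Enumerate pairs (a, a') with a < a' (symmetric, so each unordered pair gives one sum; this covers all a ≠ a'):
  -4 + -3 = -7
  -4 + -2 = -6
  -4 + 1 = -3
  -4 + 5 = 1
  -3 + -2 = -5
  -3 + 1 = -2
  -3 + 5 = 2
  -2 + 1 = -1
  -2 + 5 = 3
  1 + 5 = 6
Collected distinct sums: {-7, -6, -5, -3, -2, -1, 1, 2, 3, 6}
|A +̂ A| = 10
(Reference bound: |A +̂ A| ≥ 2|A| - 3 for |A| ≥ 2, with |A| = 5 giving ≥ 7.)

|A +̂ A| = 10


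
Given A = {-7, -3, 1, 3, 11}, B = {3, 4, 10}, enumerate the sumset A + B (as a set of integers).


A + B = {a + b : a ∈ A, b ∈ B}.
Enumerate all |A|·|B| = 5·3 = 15 pairs (a, b) and collect distinct sums.
a = -7: -7+3=-4, -7+4=-3, -7+10=3
a = -3: -3+3=0, -3+4=1, -3+10=7
a = 1: 1+3=4, 1+4=5, 1+10=11
a = 3: 3+3=6, 3+4=7, 3+10=13
a = 11: 11+3=14, 11+4=15, 11+10=21
Collecting distinct sums: A + B = {-4, -3, 0, 1, 3, 4, 5, 6, 7, 11, 13, 14, 15, 21}
|A + B| = 14

A + B = {-4, -3, 0, 1, 3, 4, 5, 6, 7, 11, 13, 14, 15, 21}


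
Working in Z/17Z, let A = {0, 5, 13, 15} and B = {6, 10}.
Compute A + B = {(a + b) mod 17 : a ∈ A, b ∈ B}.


Work in Z/17Z: reduce every sum a + b modulo 17.
Enumerate all 8 pairs:
a = 0: 0+6=6, 0+10=10
a = 5: 5+6=11, 5+10=15
a = 13: 13+6=2, 13+10=6
a = 15: 15+6=4, 15+10=8
Distinct residues collected: {2, 4, 6, 8, 10, 11, 15}
|A + B| = 7 (out of 17 total residues).

A + B = {2, 4, 6, 8, 10, 11, 15}


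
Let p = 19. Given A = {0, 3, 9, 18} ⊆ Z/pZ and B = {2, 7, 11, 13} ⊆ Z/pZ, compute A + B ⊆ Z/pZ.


Work in Z/19Z: reduce every sum a + b modulo 19.
Enumerate all 16 pairs:
a = 0: 0+2=2, 0+7=7, 0+11=11, 0+13=13
a = 3: 3+2=5, 3+7=10, 3+11=14, 3+13=16
a = 9: 9+2=11, 9+7=16, 9+11=1, 9+13=3
a = 18: 18+2=1, 18+7=6, 18+11=10, 18+13=12
Distinct residues collected: {1, 2, 3, 5, 6, 7, 10, 11, 12, 13, 14, 16}
|A + B| = 12 (out of 19 total residues).

A + B = {1, 2, 3, 5, 6, 7, 10, 11, 12, 13, 14, 16}


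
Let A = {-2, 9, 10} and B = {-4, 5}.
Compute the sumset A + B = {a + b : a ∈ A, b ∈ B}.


A + B = {a + b : a ∈ A, b ∈ B}.
Enumerate all |A|·|B| = 3·2 = 6 pairs (a, b) and collect distinct sums.
a = -2: -2+-4=-6, -2+5=3
a = 9: 9+-4=5, 9+5=14
a = 10: 10+-4=6, 10+5=15
Collecting distinct sums: A + B = {-6, 3, 5, 6, 14, 15}
|A + B| = 6

A + B = {-6, 3, 5, 6, 14, 15}


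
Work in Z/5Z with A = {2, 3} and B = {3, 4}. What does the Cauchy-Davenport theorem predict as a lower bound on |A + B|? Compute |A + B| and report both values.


Cauchy-Davenport: |A + B| ≥ min(p, |A| + |B| - 1) for A, B nonempty in Z/pZ.
|A| = 2, |B| = 2, p = 5.
CD lower bound = min(5, 2 + 2 - 1) = min(5, 3) = 3.
Compute A + B mod 5 directly:
a = 2: 2+3=0, 2+4=1
a = 3: 3+3=1, 3+4=2
A + B = {0, 1, 2}, so |A + B| = 3.
Verify: 3 ≥ 3? Yes ✓.

CD lower bound = 3, actual |A + B| = 3.


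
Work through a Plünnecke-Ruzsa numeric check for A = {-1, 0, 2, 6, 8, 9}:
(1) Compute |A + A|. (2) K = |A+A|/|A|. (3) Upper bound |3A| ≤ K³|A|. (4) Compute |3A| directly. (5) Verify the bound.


|A| = 6.
Step 1: Compute A + A by enumerating all 36 pairs.
A + A = {-2, -1, 0, 1, 2, 4, 5, 6, 7, 8, 9, 10, 11, 12, 14, 15, 16, 17, 18}, so |A + A| = 19.
Step 2: Doubling constant K = |A + A|/|A| = 19/6 = 19/6 ≈ 3.1667.
Step 3: Plünnecke-Ruzsa gives |3A| ≤ K³·|A| = (3.1667)³ · 6 ≈ 190.5278.
Step 4: Compute 3A = A + A + A directly by enumerating all triples (a,b,c) ∈ A³; |3A| = 31.
Step 5: Check 31 ≤ 190.5278? Yes ✓.

K = 19/6, Plünnecke-Ruzsa bound K³|A| ≈ 190.5278, |3A| = 31, inequality holds.


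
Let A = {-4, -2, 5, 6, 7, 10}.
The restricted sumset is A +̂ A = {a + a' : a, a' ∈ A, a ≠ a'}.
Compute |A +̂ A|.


Restricted sumset: A +̂ A = {a + a' : a ∈ A, a' ∈ A, a ≠ a'}.
Equivalently, take A + A and drop any sum 2a that is achievable ONLY as a + a for a ∈ A (i.e. sums representable only with equal summands).
Enumerate pairs (a, a') with a < a' (symmetric, so each unordered pair gives one sum; this covers all a ≠ a'):
  -4 + -2 = -6
  -4 + 5 = 1
  -4 + 6 = 2
  -4 + 7 = 3
  -4 + 10 = 6
  -2 + 5 = 3
  -2 + 6 = 4
  -2 + 7 = 5
  -2 + 10 = 8
  5 + 6 = 11
  5 + 7 = 12
  5 + 10 = 15
  6 + 7 = 13
  6 + 10 = 16
  7 + 10 = 17
Collected distinct sums: {-6, 1, 2, 3, 4, 5, 6, 8, 11, 12, 13, 15, 16, 17}
|A +̂ A| = 14
(Reference bound: |A +̂ A| ≥ 2|A| - 3 for |A| ≥ 2, with |A| = 6 giving ≥ 9.)

|A +̂ A| = 14


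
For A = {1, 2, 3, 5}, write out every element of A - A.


A - A = {a - a' : a, a' ∈ A}.
Compute a - a' for each ordered pair (a, a'):
a = 1: 1-1=0, 1-2=-1, 1-3=-2, 1-5=-4
a = 2: 2-1=1, 2-2=0, 2-3=-1, 2-5=-3
a = 3: 3-1=2, 3-2=1, 3-3=0, 3-5=-2
a = 5: 5-1=4, 5-2=3, 5-3=2, 5-5=0
Collecting distinct values (and noting 0 appears from a-a):
A - A = {-4, -3, -2, -1, 0, 1, 2, 3, 4}
|A - A| = 9

A - A = {-4, -3, -2, -1, 0, 1, 2, 3, 4}


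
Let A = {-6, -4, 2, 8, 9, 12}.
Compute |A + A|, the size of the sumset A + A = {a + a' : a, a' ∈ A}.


A + A = {a + a' : a, a' ∈ A}; |A| = 6.
General bounds: 2|A| - 1 ≤ |A + A| ≤ |A|(|A|+1)/2, i.e. 11 ≤ |A + A| ≤ 21.
Lower bound 2|A|-1 is attained iff A is an arithmetic progression.
Enumerate sums a + a' for a ≤ a' (symmetric, so this suffices):
a = -6: -6+-6=-12, -6+-4=-10, -6+2=-4, -6+8=2, -6+9=3, -6+12=6
a = -4: -4+-4=-8, -4+2=-2, -4+8=4, -4+9=5, -4+12=8
a = 2: 2+2=4, 2+8=10, 2+9=11, 2+12=14
a = 8: 8+8=16, 8+9=17, 8+12=20
a = 9: 9+9=18, 9+12=21
a = 12: 12+12=24
Distinct sums: {-12, -10, -8, -4, -2, 2, 3, 4, 5, 6, 8, 10, 11, 14, 16, 17, 18, 20, 21, 24}
|A + A| = 20

|A + A| = 20


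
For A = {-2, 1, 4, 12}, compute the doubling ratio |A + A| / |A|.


|A| = 4.
Compute A + A by enumerating all 16 pairs.
A + A = {-4, -1, 2, 5, 8, 10, 13, 16, 24}, so |A + A| = 9.
K = |A + A| / |A| = 9/4 (already in lowest terms) ≈ 2.2500.
Reference: AP of size 4 gives K = 7/4 ≈ 1.7500; a fully generic set of size 4 gives K ≈ 2.5000.

|A| = 4, |A + A| = 9, K = 9/4.


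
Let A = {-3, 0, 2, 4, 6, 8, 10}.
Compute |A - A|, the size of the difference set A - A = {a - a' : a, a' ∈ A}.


A - A = {a - a' : a, a' ∈ A}; |A| = 7.
Bounds: 2|A|-1 ≤ |A - A| ≤ |A|² - |A| + 1, i.e. 13 ≤ |A - A| ≤ 43.
Note: 0 ∈ A - A always (from a - a). The set is symmetric: if d ∈ A - A then -d ∈ A - A.
Enumerate nonzero differences d = a - a' with a > a' (then include -d):
Positive differences: {2, 3, 4, 5, 6, 7, 8, 9, 10, 11, 13}
Full difference set: {0} ∪ (positive diffs) ∪ (negative diffs).
|A - A| = 1 + 2·11 = 23 (matches direct enumeration: 23).

|A - A| = 23


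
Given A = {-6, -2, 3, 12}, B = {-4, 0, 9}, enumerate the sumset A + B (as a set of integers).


A + B = {a + b : a ∈ A, b ∈ B}.
Enumerate all |A|·|B| = 4·3 = 12 pairs (a, b) and collect distinct sums.
a = -6: -6+-4=-10, -6+0=-6, -6+9=3
a = -2: -2+-4=-6, -2+0=-2, -2+9=7
a = 3: 3+-4=-1, 3+0=3, 3+9=12
a = 12: 12+-4=8, 12+0=12, 12+9=21
Collecting distinct sums: A + B = {-10, -6, -2, -1, 3, 7, 8, 12, 21}
|A + B| = 9

A + B = {-10, -6, -2, -1, 3, 7, 8, 12, 21}


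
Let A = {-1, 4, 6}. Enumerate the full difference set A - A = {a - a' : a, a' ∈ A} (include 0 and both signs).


A - A = {a - a' : a, a' ∈ A}.
Compute a - a' for each ordered pair (a, a'):
a = -1: -1--1=0, -1-4=-5, -1-6=-7
a = 4: 4--1=5, 4-4=0, 4-6=-2
a = 6: 6--1=7, 6-4=2, 6-6=0
Collecting distinct values (and noting 0 appears from a-a):
A - A = {-7, -5, -2, 0, 2, 5, 7}
|A - A| = 7

A - A = {-7, -5, -2, 0, 2, 5, 7}


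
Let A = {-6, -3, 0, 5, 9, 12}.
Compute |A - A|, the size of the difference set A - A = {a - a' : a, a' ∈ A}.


A - A = {a - a' : a, a' ∈ A}; |A| = 6.
Bounds: 2|A|-1 ≤ |A - A| ≤ |A|² - |A| + 1, i.e. 11 ≤ |A - A| ≤ 31.
Note: 0 ∈ A - A always (from a - a). The set is symmetric: if d ∈ A - A then -d ∈ A - A.
Enumerate nonzero differences d = a - a' with a > a' (then include -d):
Positive differences: {3, 4, 5, 6, 7, 8, 9, 11, 12, 15, 18}
Full difference set: {0} ∪ (positive diffs) ∪ (negative diffs).
|A - A| = 1 + 2·11 = 23 (matches direct enumeration: 23).

|A - A| = 23


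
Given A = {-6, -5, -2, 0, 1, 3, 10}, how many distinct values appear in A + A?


A + A = {a + a' : a, a' ∈ A}; |A| = 7.
General bounds: 2|A| - 1 ≤ |A + A| ≤ |A|(|A|+1)/2, i.e. 13 ≤ |A + A| ≤ 28.
Lower bound 2|A|-1 is attained iff A is an arithmetic progression.
Enumerate sums a + a' for a ≤ a' (symmetric, so this suffices):
a = -6: -6+-6=-12, -6+-5=-11, -6+-2=-8, -6+0=-6, -6+1=-5, -6+3=-3, -6+10=4
a = -5: -5+-5=-10, -5+-2=-7, -5+0=-5, -5+1=-4, -5+3=-2, -5+10=5
a = -2: -2+-2=-4, -2+0=-2, -2+1=-1, -2+3=1, -2+10=8
a = 0: 0+0=0, 0+1=1, 0+3=3, 0+10=10
a = 1: 1+1=2, 1+3=4, 1+10=11
a = 3: 3+3=6, 3+10=13
a = 10: 10+10=20
Distinct sums: {-12, -11, -10, -8, -7, -6, -5, -4, -3, -2, -1, 0, 1, 2, 3, 4, 5, 6, 8, 10, 11, 13, 20}
|A + A| = 23

|A + A| = 23


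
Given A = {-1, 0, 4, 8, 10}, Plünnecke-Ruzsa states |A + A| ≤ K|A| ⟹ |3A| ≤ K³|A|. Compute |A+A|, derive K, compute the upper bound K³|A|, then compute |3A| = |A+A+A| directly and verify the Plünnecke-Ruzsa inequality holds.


|A| = 5.
Step 1: Compute A + A by enumerating all 25 pairs.
A + A = {-2, -1, 0, 3, 4, 7, 8, 9, 10, 12, 14, 16, 18, 20}, so |A + A| = 14.
Step 2: Doubling constant K = |A + A|/|A| = 14/5 = 14/5 ≈ 2.8000.
Step 3: Plünnecke-Ruzsa gives |3A| ≤ K³·|A| = (2.8000)³ · 5 ≈ 109.7600.
Step 4: Compute 3A = A + A + A directly by enumerating all triples (a,b,c) ∈ A³; |3A| = 27.
Step 5: Check 27 ≤ 109.7600? Yes ✓.

K = 14/5, Plünnecke-Ruzsa bound K³|A| ≈ 109.7600, |3A| = 27, inequality holds.


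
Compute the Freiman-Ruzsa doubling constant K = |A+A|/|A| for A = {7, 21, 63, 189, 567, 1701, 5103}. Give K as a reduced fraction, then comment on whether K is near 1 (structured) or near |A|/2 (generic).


|A| = 7.
Compute A + A by enumerating all 49 pairs.
A + A = {14, 28, 42, 70, 84, 126, 196, 210, 252, 378, 574, 588, 630, 756, 1134, 1708, 1722, 1764, 1890, 2268, 3402, 5110, 5124, 5166, 5292, 5670, 6804, 10206}, so |A + A| = 28.
K = |A + A| / |A| = 28/7 = 4/1 ≈ 4.0000.
Reference: AP of size 7 gives K = 13/7 ≈ 1.8571; a fully generic set of size 7 gives K ≈ 4.0000.

|A| = 7, |A + A| = 28, K = 28/7 = 4/1.


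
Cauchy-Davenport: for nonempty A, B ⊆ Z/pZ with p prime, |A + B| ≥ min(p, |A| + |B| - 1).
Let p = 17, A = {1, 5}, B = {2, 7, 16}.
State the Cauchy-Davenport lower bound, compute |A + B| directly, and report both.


Cauchy-Davenport: |A + B| ≥ min(p, |A| + |B| - 1) for A, B nonempty in Z/pZ.
|A| = 2, |B| = 3, p = 17.
CD lower bound = min(17, 2 + 3 - 1) = min(17, 4) = 4.
Compute A + B mod 17 directly:
a = 1: 1+2=3, 1+7=8, 1+16=0
a = 5: 5+2=7, 5+7=12, 5+16=4
A + B = {0, 3, 4, 7, 8, 12}, so |A + B| = 6.
Verify: 6 ≥ 4? Yes ✓.

CD lower bound = 4, actual |A + B| = 6.


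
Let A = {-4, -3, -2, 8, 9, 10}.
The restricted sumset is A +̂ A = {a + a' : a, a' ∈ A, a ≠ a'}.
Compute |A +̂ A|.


Restricted sumset: A +̂ A = {a + a' : a ∈ A, a' ∈ A, a ≠ a'}.
Equivalently, take A + A and drop any sum 2a that is achievable ONLY as a + a for a ∈ A (i.e. sums representable only with equal summands).
Enumerate pairs (a, a') with a < a' (symmetric, so each unordered pair gives one sum; this covers all a ≠ a'):
  -4 + -3 = -7
  -4 + -2 = -6
  -4 + 8 = 4
  -4 + 9 = 5
  -4 + 10 = 6
  -3 + -2 = -5
  -3 + 8 = 5
  -3 + 9 = 6
  -3 + 10 = 7
  -2 + 8 = 6
  -2 + 9 = 7
  -2 + 10 = 8
  8 + 9 = 17
  8 + 10 = 18
  9 + 10 = 19
Collected distinct sums: {-7, -6, -5, 4, 5, 6, 7, 8, 17, 18, 19}
|A +̂ A| = 11
(Reference bound: |A +̂ A| ≥ 2|A| - 3 for |A| ≥ 2, with |A| = 6 giving ≥ 9.)

|A +̂ A| = 11


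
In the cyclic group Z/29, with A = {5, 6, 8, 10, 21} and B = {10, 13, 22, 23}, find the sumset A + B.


Work in Z/29Z: reduce every sum a + b modulo 29.
Enumerate all 20 pairs:
a = 5: 5+10=15, 5+13=18, 5+22=27, 5+23=28
a = 6: 6+10=16, 6+13=19, 6+22=28, 6+23=0
a = 8: 8+10=18, 8+13=21, 8+22=1, 8+23=2
a = 10: 10+10=20, 10+13=23, 10+22=3, 10+23=4
a = 21: 21+10=2, 21+13=5, 21+22=14, 21+23=15
Distinct residues collected: {0, 1, 2, 3, 4, 5, 14, 15, 16, 18, 19, 20, 21, 23, 27, 28}
|A + B| = 16 (out of 29 total residues).

A + B = {0, 1, 2, 3, 4, 5, 14, 15, 16, 18, 19, 20, 21, 23, 27, 28}


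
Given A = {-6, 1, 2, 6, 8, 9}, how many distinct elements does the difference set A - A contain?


A - A = {a - a' : a, a' ∈ A}; |A| = 6.
Bounds: 2|A|-1 ≤ |A - A| ≤ |A|² - |A| + 1, i.e. 11 ≤ |A - A| ≤ 31.
Note: 0 ∈ A - A always (from a - a). The set is symmetric: if d ∈ A - A then -d ∈ A - A.
Enumerate nonzero differences d = a - a' with a > a' (then include -d):
Positive differences: {1, 2, 3, 4, 5, 6, 7, 8, 12, 14, 15}
Full difference set: {0} ∪ (positive diffs) ∪ (negative diffs).
|A - A| = 1 + 2·11 = 23 (matches direct enumeration: 23).

|A - A| = 23


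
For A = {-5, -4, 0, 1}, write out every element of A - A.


A - A = {a - a' : a, a' ∈ A}.
Compute a - a' for each ordered pair (a, a'):
a = -5: -5--5=0, -5--4=-1, -5-0=-5, -5-1=-6
a = -4: -4--5=1, -4--4=0, -4-0=-4, -4-1=-5
a = 0: 0--5=5, 0--4=4, 0-0=0, 0-1=-1
a = 1: 1--5=6, 1--4=5, 1-0=1, 1-1=0
Collecting distinct values (and noting 0 appears from a-a):
A - A = {-6, -5, -4, -1, 0, 1, 4, 5, 6}
|A - A| = 9

A - A = {-6, -5, -4, -1, 0, 1, 4, 5, 6}


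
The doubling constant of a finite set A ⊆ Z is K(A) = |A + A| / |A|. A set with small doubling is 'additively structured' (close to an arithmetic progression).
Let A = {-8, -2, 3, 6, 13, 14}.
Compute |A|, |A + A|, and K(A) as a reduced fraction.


|A| = 6.
Compute A + A by enumerating all 36 pairs.
A + A = {-16, -10, -5, -4, -2, 1, 4, 5, 6, 9, 11, 12, 16, 17, 19, 20, 26, 27, 28}, so |A + A| = 19.
K = |A + A| / |A| = 19/6 (already in lowest terms) ≈ 3.1667.
Reference: AP of size 6 gives K = 11/6 ≈ 1.8333; a fully generic set of size 6 gives K ≈ 3.5000.

|A| = 6, |A + A| = 19, K = 19/6.


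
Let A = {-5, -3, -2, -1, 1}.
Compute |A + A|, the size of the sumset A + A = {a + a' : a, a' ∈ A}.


A + A = {a + a' : a, a' ∈ A}; |A| = 5.
General bounds: 2|A| - 1 ≤ |A + A| ≤ |A|(|A|+1)/2, i.e. 9 ≤ |A + A| ≤ 15.
Lower bound 2|A|-1 is attained iff A is an arithmetic progression.
Enumerate sums a + a' for a ≤ a' (symmetric, so this suffices):
a = -5: -5+-5=-10, -5+-3=-8, -5+-2=-7, -5+-1=-6, -5+1=-4
a = -3: -3+-3=-6, -3+-2=-5, -3+-1=-4, -3+1=-2
a = -2: -2+-2=-4, -2+-1=-3, -2+1=-1
a = -1: -1+-1=-2, -1+1=0
a = 1: 1+1=2
Distinct sums: {-10, -8, -7, -6, -5, -4, -3, -2, -1, 0, 2}
|A + A| = 11

|A + A| = 11


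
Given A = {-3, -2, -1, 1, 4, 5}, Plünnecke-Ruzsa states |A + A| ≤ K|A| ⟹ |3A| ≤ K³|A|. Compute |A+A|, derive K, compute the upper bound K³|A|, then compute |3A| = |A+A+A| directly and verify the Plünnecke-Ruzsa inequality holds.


|A| = 6.
Step 1: Compute A + A by enumerating all 36 pairs.
A + A = {-6, -5, -4, -3, -2, -1, 0, 1, 2, 3, 4, 5, 6, 8, 9, 10}, so |A + A| = 16.
Step 2: Doubling constant K = |A + A|/|A| = 16/6 = 16/6 ≈ 2.6667.
Step 3: Plünnecke-Ruzsa gives |3A| ≤ K³·|A| = (2.6667)³ · 6 ≈ 113.7778.
Step 4: Compute 3A = A + A + A directly by enumerating all triples (a,b,c) ∈ A³; |3A| = 25.
Step 5: Check 25 ≤ 113.7778? Yes ✓.

K = 16/6, Plünnecke-Ruzsa bound K³|A| ≈ 113.7778, |3A| = 25, inequality holds.


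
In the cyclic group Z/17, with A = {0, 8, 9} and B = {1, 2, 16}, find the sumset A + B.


Work in Z/17Z: reduce every sum a + b modulo 17.
Enumerate all 9 pairs:
a = 0: 0+1=1, 0+2=2, 0+16=16
a = 8: 8+1=9, 8+2=10, 8+16=7
a = 9: 9+1=10, 9+2=11, 9+16=8
Distinct residues collected: {1, 2, 7, 8, 9, 10, 11, 16}
|A + B| = 8 (out of 17 total residues).

A + B = {1, 2, 7, 8, 9, 10, 11, 16}


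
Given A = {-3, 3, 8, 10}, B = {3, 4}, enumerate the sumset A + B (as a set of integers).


A + B = {a + b : a ∈ A, b ∈ B}.
Enumerate all |A|·|B| = 4·2 = 8 pairs (a, b) and collect distinct sums.
a = -3: -3+3=0, -3+4=1
a = 3: 3+3=6, 3+4=7
a = 8: 8+3=11, 8+4=12
a = 10: 10+3=13, 10+4=14
Collecting distinct sums: A + B = {0, 1, 6, 7, 11, 12, 13, 14}
|A + B| = 8

A + B = {0, 1, 6, 7, 11, 12, 13, 14}


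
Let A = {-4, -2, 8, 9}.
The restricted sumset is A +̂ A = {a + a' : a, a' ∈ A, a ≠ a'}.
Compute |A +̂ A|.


Restricted sumset: A +̂ A = {a + a' : a ∈ A, a' ∈ A, a ≠ a'}.
Equivalently, take A + A and drop any sum 2a that is achievable ONLY as a + a for a ∈ A (i.e. sums representable only with equal summands).
Enumerate pairs (a, a') with a < a' (symmetric, so each unordered pair gives one sum; this covers all a ≠ a'):
  -4 + -2 = -6
  -4 + 8 = 4
  -4 + 9 = 5
  -2 + 8 = 6
  -2 + 9 = 7
  8 + 9 = 17
Collected distinct sums: {-6, 4, 5, 6, 7, 17}
|A +̂ A| = 6
(Reference bound: |A +̂ A| ≥ 2|A| - 3 for |A| ≥ 2, with |A| = 4 giving ≥ 5.)

|A +̂ A| = 6


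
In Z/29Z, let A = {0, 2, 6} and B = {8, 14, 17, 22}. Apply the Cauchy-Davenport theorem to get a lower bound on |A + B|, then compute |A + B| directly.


Cauchy-Davenport: |A + B| ≥ min(p, |A| + |B| - 1) for A, B nonempty in Z/pZ.
|A| = 3, |B| = 4, p = 29.
CD lower bound = min(29, 3 + 4 - 1) = min(29, 6) = 6.
Compute A + B mod 29 directly:
a = 0: 0+8=8, 0+14=14, 0+17=17, 0+22=22
a = 2: 2+8=10, 2+14=16, 2+17=19, 2+22=24
a = 6: 6+8=14, 6+14=20, 6+17=23, 6+22=28
A + B = {8, 10, 14, 16, 17, 19, 20, 22, 23, 24, 28}, so |A + B| = 11.
Verify: 11 ≥ 6? Yes ✓.

CD lower bound = 6, actual |A + B| = 11.


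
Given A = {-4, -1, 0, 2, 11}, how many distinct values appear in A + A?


A + A = {a + a' : a, a' ∈ A}; |A| = 5.
General bounds: 2|A| - 1 ≤ |A + A| ≤ |A|(|A|+1)/2, i.e. 9 ≤ |A + A| ≤ 15.
Lower bound 2|A|-1 is attained iff A is an arithmetic progression.
Enumerate sums a + a' for a ≤ a' (symmetric, so this suffices):
a = -4: -4+-4=-8, -4+-1=-5, -4+0=-4, -4+2=-2, -4+11=7
a = -1: -1+-1=-2, -1+0=-1, -1+2=1, -1+11=10
a = 0: 0+0=0, 0+2=2, 0+11=11
a = 2: 2+2=4, 2+11=13
a = 11: 11+11=22
Distinct sums: {-8, -5, -4, -2, -1, 0, 1, 2, 4, 7, 10, 11, 13, 22}
|A + A| = 14

|A + A| = 14


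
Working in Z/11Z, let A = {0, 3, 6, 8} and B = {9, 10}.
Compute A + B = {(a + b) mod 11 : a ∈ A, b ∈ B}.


Work in Z/11Z: reduce every sum a + b modulo 11.
Enumerate all 8 pairs:
a = 0: 0+9=9, 0+10=10
a = 3: 3+9=1, 3+10=2
a = 6: 6+9=4, 6+10=5
a = 8: 8+9=6, 8+10=7
Distinct residues collected: {1, 2, 4, 5, 6, 7, 9, 10}
|A + B| = 8 (out of 11 total residues).

A + B = {1, 2, 4, 5, 6, 7, 9, 10}


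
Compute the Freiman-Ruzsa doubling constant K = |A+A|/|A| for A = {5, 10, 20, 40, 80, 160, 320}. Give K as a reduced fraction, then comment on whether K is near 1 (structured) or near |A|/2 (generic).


|A| = 7.
Compute A + A by enumerating all 49 pairs.
A + A = {10, 15, 20, 25, 30, 40, 45, 50, 60, 80, 85, 90, 100, 120, 160, 165, 170, 180, 200, 240, 320, 325, 330, 340, 360, 400, 480, 640}, so |A + A| = 28.
K = |A + A| / |A| = 28/7 = 4/1 ≈ 4.0000.
Reference: AP of size 7 gives K = 13/7 ≈ 1.8571; a fully generic set of size 7 gives K ≈ 4.0000.

|A| = 7, |A + A| = 28, K = 28/7 = 4/1.


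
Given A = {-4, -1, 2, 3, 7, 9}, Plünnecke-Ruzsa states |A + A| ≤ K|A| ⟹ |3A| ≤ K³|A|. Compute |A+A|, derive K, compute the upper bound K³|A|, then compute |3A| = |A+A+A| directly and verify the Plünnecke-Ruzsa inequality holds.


|A| = 6.
Step 1: Compute A + A by enumerating all 36 pairs.
A + A = {-8, -5, -2, -1, 1, 2, 3, 4, 5, 6, 8, 9, 10, 11, 12, 14, 16, 18}, so |A + A| = 18.
Step 2: Doubling constant K = |A + A|/|A| = 18/6 = 18/6 ≈ 3.0000.
Step 3: Plünnecke-Ruzsa gives |3A| ≤ K³·|A| = (3.0000)³ · 6 ≈ 162.0000.
Step 4: Compute 3A = A + A + A directly by enumerating all triples (a,b,c) ∈ A³; |3A| = 32.
Step 5: Check 32 ≤ 162.0000? Yes ✓.

K = 18/6, Plünnecke-Ruzsa bound K³|A| ≈ 162.0000, |3A| = 32, inequality holds.


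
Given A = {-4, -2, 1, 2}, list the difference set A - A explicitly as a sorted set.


A - A = {a - a' : a, a' ∈ A}.
Compute a - a' for each ordered pair (a, a'):
a = -4: -4--4=0, -4--2=-2, -4-1=-5, -4-2=-6
a = -2: -2--4=2, -2--2=0, -2-1=-3, -2-2=-4
a = 1: 1--4=5, 1--2=3, 1-1=0, 1-2=-1
a = 2: 2--4=6, 2--2=4, 2-1=1, 2-2=0
Collecting distinct values (and noting 0 appears from a-a):
A - A = {-6, -5, -4, -3, -2, -1, 0, 1, 2, 3, 4, 5, 6}
|A - A| = 13

A - A = {-6, -5, -4, -3, -2, -1, 0, 1, 2, 3, 4, 5, 6}


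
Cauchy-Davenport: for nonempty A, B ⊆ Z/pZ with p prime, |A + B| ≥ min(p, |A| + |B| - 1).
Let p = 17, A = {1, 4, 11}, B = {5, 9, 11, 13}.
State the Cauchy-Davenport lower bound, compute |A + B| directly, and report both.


Cauchy-Davenport: |A + B| ≥ min(p, |A| + |B| - 1) for A, B nonempty in Z/pZ.
|A| = 3, |B| = 4, p = 17.
CD lower bound = min(17, 3 + 4 - 1) = min(17, 6) = 6.
Compute A + B mod 17 directly:
a = 1: 1+5=6, 1+9=10, 1+11=12, 1+13=14
a = 4: 4+5=9, 4+9=13, 4+11=15, 4+13=0
a = 11: 11+5=16, 11+9=3, 11+11=5, 11+13=7
A + B = {0, 3, 5, 6, 7, 9, 10, 12, 13, 14, 15, 16}, so |A + B| = 12.
Verify: 12 ≥ 6? Yes ✓.

CD lower bound = 6, actual |A + B| = 12.


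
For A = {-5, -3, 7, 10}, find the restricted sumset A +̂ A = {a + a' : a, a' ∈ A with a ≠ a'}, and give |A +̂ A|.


Restricted sumset: A +̂ A = {a + a' : a ∈ A, a' ∈ A, a ≠ a'}.
Equivalently, take A + A and drop any sum 2a that is achievable ONLY as a + a for a ∈ A (i.e. sums representable only with equal summands).
Enumerate pairs (a, a') with a < a' (symmetric, so each unordered pair gives one sum; this covers all a ≠ a'):
  -5 + -3 = -8
  -5 + 7 = 2
  -5 + 10 = 5
  -3 + 7 = 4
  -3 + 10 = 7
  7 + 10 = 17
Collected distinct sums: {-8, 2, 4, 5, 7, 17}
|A +̂ A| = 6
(Reference bound: |A +̂ A| ≥ 2|A| - 3 for |A| ≥ 2, with |A| = 4 giving ≥ 5.)

|A +̂ A| = 6


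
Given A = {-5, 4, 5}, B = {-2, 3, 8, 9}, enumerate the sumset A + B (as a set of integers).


A + B = {a + b : a ∈ A, b ∈ B}.
Enumerate all |A|·|B| = 3·4 = 12 pairs (a, b) and collect distinct sums.
a = -5: -5+-2=-7, -5+3=-2, -5+8=3, -5+9=4
a = 4: 4+-2=2, 4+3=7, 4+8=12, 4+9=13
a = 5: 5+-2=3, 5+3=8, 5+8=13, 5+9=14
Collecting distinct sums: A + B = {-7, -2, 2, 3, 4, 7, 8, 12, 13, 14}
|A + B| = 10

A + B = {-7, -2, 2, 3, 4, 7, 8, 12, 13, 14}


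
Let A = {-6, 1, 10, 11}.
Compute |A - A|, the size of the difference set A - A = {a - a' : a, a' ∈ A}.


A - A = {a - a' : a, a' ∈ A}; |A| = 4.
Bounds: 2|A|-1 ≤ |A - A| ≤ |A|² - |A| + 1, i.e. 7 ≤ |A - A| ≤ 13.
Note: 0 ∈ A - A always (from a - a). The set is symmetric: if d ∈ A - A then -d ∈ A - A.
Enumerate nonzero differences d = a - a' with a > a' (then include -d):
Positive differences: {1, 7, 9, 10, 16, 17}
Full difference set: {0} ∪ (positive diffs) ∪ (negative diffs).
|A - A| = 1 + 2·6 = 13 (matches direct enumeration: 13).

|A - A| = 13


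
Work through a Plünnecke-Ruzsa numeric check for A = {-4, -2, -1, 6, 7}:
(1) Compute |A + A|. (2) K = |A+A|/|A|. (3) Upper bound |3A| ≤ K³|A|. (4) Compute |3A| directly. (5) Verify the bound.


|A| = 5.
Step 1: Compute A + A by enumerating all 25 pairs.
A + A = {-8, -6, -5, -4, -3, -2, 2, 3, 4, 5, 6, 12, 13, 14}, so |A + A| = 14.
Step 2: Doubling constant K = |A + A|/|A| = 14/5 = 14/5 ≈ 2.8000.
Step 3: Plünnecke-Ruzsa gives |3A| ≤ K³·|A| = (2.8000)³ · 5 ≈ 109.7600.
Step 4: Compute 3A = A + A + A directly by enumerating all triples (a,b,c) ∈ A³; |3A| = 27.
Step 5: Check 27 ≤ 109.7600? Yes ✓.

K = 14/5, Plünnecke-Ruzsa bound K³|A| ≈ 109.7600, |3A| = 27, inequality holds.


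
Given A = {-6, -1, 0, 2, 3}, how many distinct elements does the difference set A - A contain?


A - A = {a - a' : a, a' ∈ A}; |A| = 5.
Bounds: 2|A|-1 ≤ |A - A| ≤ |A|² - |A| + 1, i.e. 9 ≤ |A - A| ≤ 21.
Note: 0 ∈ A - A always (from a - a). The set is symmetric: if d ∈ A - A then -d ∈ A - A.
Enumerate nonzero differences d = a - a' with a > a' (then include -d):
Positive differences: {1, 2, 3, 4, 5, 6, 8, 9}
Full difference set: {0} ∪ (positive diffs) ∪ (negative diffs).
|A - A| = 1 + 2·8 = 17 (matches direct enumeration: 17).

|A - A| = 17


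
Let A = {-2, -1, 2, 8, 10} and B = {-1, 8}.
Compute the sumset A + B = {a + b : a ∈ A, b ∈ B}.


A + B = {a + b : a ∈ A, b ∈ B}.
Enumerate all |A|·|B| = 5·2 = 10 pairs (a, b) and collect distinct sums.
a = -2: -2+-1=-3, -2+8=6
a = -1: -1+-1=-2, -1+8=7
a = 2: 2+-1=1, 2+8=10
a = 8: 8+-1=7, 8+8=16
a = 10: 10+-1=9, 10+8=18
Collecting distinct sums: A + B = {-3, -2, 1, 6, 7, 9, 10, 16, 18}
|A + B| = 9

A + B = {-3, -2, 1, 6, 7, 9, 10, 16, 18}


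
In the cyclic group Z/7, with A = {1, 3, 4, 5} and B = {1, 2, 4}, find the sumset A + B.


Work in Z/7Z: reduce every sum a + b modulo 7.
Enumerate all 12 pairs:
a = 1: 1+1=2, 1+2=3, 1+4=5
a = 3: 3+1=4, 3+2=5, 3+4=0
a = 4: 4+1=5, 4+2=6, 4+4=1
a = 5: 5+1=6, 5+2=0, 5+4=2
Distinct residues collected: {0, 1, 2, 3, 4, 5, 6}
|A + B| = 7 (out of 7 total residues).

A + B = {0, 1, 2, 3, 4, 5, 6}


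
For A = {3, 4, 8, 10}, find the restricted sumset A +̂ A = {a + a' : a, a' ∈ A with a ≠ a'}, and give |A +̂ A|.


Restricted sumset: A +̂ A = {a + a' : a ∈ A, a' ∈ A, a ≠ a'}.
Equivalently, take A + A and drop any sum 2a that is achievable ONLY as a + a for a ∈ A (i.e. sums representable only with equal summands).
Enumerate pairs (a, a') with a < a' (symmetric, so each unordered pair gives one sum; this covers all a ≠ a'):
  3 + 4 = 7
  3 + 8 = 11
  3 + 10 = 13
  4 + 8 = 12
  4 + 10 = 14
  8 + 10 = 18
Collected distinct sums: {7, 11, 12, 13, 14, 18}
|A +̂ A| = 6
(Reference bound: |A +̂ A| ≥ 2|A| - 3 for |A| ≥ 2, with |A| = 4 giving ≥ 5.)

|A +̂ A| = 6


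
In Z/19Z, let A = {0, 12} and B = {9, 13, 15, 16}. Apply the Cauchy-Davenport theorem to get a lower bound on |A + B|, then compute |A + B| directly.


Cauchy-Davenport: |A + B| ≥ min(p, |A| + |B| - 1) for A, B nonempty in Z/pZ.
|A| = 2, |B| = 4, p = 19.
CD lower bound = min(19, 2 + 4 - 1) = min(19, 5) = 5.
Compute A + B mod 19 directly:
a = 0: 0+9=9, 0+13=13, 0+15=15, 0+16=16
a = 12: 12+9=2, 12+13=6, 12+15=8, 12+16=9
A + B = {2, 6, 8, 9, 13, 15, 16}, so |A + B| = 7.
Verify: 7 ≥ 5? Yes ✓.

CD lower bound = 5, actual |A + B| = 7.


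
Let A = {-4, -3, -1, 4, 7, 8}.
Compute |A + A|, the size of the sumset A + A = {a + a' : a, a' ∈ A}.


A + A = {a + a' : a, a' ∈ A}; |A| = 6.
General bounds: 2|A| - 1 ≤ |A + A| ≤ |A|(|A|+1)/2, i.e. 11 ≤ |A + A| ≤ 21.
Lower bound 2|A|-1 is attained iff A is an arithmetic progression.
Enumerate sums a + a' for a ≤ a' (symmetric, so this suffices):
a = -4: -4+-4=-8, -4+-3=-7, -4+-1=-5, -4+4=0, -4+7=3, -4+8=4
a = -3: -3+-3=-6, -3+-1=-4, -3+4=1, -3+7=4, -3+8=5
a = -1: -1+-1=-2, -1+4=3, -1+7=6, -1+8=7
a = 4: 4+4=8, 4+7=11, 4+8=12
a = 7: 7+7=14, 7+8=15
a = 8: 8+8=16
Distinct sums: {-8, -7, -6, -5, -4, -2, 0, 1, 3, 4, 5, 6, 7, 8, 11, 12, 14, 15, 16}
|A + A| = 19

|A + A| = 19


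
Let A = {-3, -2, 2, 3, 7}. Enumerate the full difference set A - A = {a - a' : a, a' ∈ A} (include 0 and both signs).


A - A = {a - a' : a, a' ∈ A}.
Compute a - a' for each ordered pair (a, a'):
a = -3: -3--3=0, -3--2=-1, -3-2=-5, -3-3=-6, -3-7=-10
a = -2: -2--3=1, -2--2=0, -2-2=-4, -2-3=-5, -2-7=-9
a = 2: 2--3=5, 2--2=4, 2-2=0, 2-3=-1, 2-7=-5
a = 3: 3--3=6, 3--2=5, 3-2=1, 3-3=0, 3-7=-4
a = 7: 7--3=10, 7--2=9, 7-2=5, 7-3=4, 7-7=0
Collecting distinct values (and noting 0 appears from a-a):
A - A = {-10, -9, -6, -5, -4, -1, 0, 1, 4, 5, 6, 9, 10}
|A - A| = 13

A - A = {-10, -9, -6, -5, -4, -1, 0, 1, 4, 5, 6, 9, 10}


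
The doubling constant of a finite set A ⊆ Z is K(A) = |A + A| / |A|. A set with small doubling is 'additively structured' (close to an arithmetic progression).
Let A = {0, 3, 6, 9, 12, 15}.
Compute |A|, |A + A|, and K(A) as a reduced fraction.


|A| = 6.
Compute A + A by enumerating all 36 pairs.
A + A = {0, 3, 6, 9, 12, 15, 18, 21, 24, 27, 30}, so |A + A| = 11.
K = |A + A| / |A| = 11/6 (already in lowest terms) ≈ 1.8333.
Reference: AP of size 6 gives K = 11/6 ≈ 1.8333; a fully generic set of size 6 gives K ≈ 3.5000.

|A| = 6, |A + A| = 11, K = 11/6.


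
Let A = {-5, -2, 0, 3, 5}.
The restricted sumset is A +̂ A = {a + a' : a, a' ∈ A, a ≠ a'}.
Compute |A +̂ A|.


Restricted sumset: A +̂ A = {a + a' : a ∈ A, a' ∈ A, a ≠ a'}.
Equivalently, take A + A and drop any sum 2a that is achievable ONLY as a + a for a ∈ A (i.e. sums representable only with equal summands).
Enumerate pairs (a, a') with a < a' (symmetric, so each unordered pair gives one sum; this covers all a ≠ a'):
  -5 + -2 = -7
  -5 + 0 = -5
  -5 + 3 = -2
  -5 + 5 = 0
  -2 + 0 = -2
  -2 + 3 = 1
  -2 + 5 = 3
  0 + 3 = 3
  0 + 5 = 5
  3 + 5 = 8
Collected distinct sums: {-7, -5, -2, 0, 1, 3, 5, 8}
|A +̂ A| = 8
(Reference bound: |A +̂ A| ≥ 2|A| - 3 for |A| ≥ 2, with |A| = 5 giving ≥ 7.)

|A +̂ A| = 8


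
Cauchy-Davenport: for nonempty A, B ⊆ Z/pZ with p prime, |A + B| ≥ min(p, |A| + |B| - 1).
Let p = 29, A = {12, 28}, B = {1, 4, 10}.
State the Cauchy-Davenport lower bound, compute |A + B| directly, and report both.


Cauchy-Davenport: |A + B| ≥ min(p, |A| + |B| - 1) for A, B nonempty in Z/pZ.
|A| = 2, |B| = 3, p = 29.
CD lower bound = min(29, 2 + 3 - 1) = min(29, 4) = 4.
Compute A + B mod 29 directly:
a = 12: 12+1=13, 12+4=16, 12+10=22
a = 28: 28+1=0, 28+4=3, 28+10=9
A + B = {0, 3, 9, 13, 16, 22}, so |A + B| = 6.
Verify: 6 ≥ 4? Yes ✓.

CD lower bound = 4, actual |A + B| = 6.


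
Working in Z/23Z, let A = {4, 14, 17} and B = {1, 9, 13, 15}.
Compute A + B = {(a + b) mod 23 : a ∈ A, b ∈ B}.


Work in Z/23Z: reduce every sum a + b modulo 23.
Enumerate all 12 pairs:
a = 4: 4+1=5, 4+9=13, 4+13=17, 4+15=19
a = 14: 14+1=15, 14+9=0, 14+13=4, 14+15=6
a = 17: 17+1=18, 17+9=3, 17+13=7, 17+15=9
Distinct residues collected: {0, 3, 4, 5, 6, 7, 9, 13, 15, 17, 18, 19}
|A + B| = 12 (out of 23 total residues).

A + B = {0, 3, 4, 5, 6, 7, 9, 13, 15, 17, 18, 19}


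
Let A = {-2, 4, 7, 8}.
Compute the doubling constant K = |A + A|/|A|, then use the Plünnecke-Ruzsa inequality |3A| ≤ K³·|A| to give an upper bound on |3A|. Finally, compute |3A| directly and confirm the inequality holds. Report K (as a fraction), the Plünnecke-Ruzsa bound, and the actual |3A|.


|A| = 4.
Step 1: Compute A + A by enumerating all 16 pairs.
A + A = {-4, 2, 5, 6, 8, 11, 12, 14, 15, 16}, so |A + A| = 10.
Step 2: Doubling constant K = |A + A|/|A| = 10/4 = 10/4 ≈ 2.5000.
Step 3: Plünnecke-Ruzsa gives |3A| ≤ K³·|A| = (2.5000)³ · 4 ≈ 62.5000.
Step 4: Compute 3A = A + A + A directly by enumerating all triples (a,b,c) ∈ A³; |3A| = 19.
Step 5: Check 19 ≤ 62.5000? Yes ✓.

K = 10/4, Plünnecke-Ruzsa bound K³|A| ≈ 62.5000, |3A| = 19, inequality holds.


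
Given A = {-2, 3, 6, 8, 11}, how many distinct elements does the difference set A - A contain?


A - A = {a - a' : a, a' ∈ A}; |A| = 5.
Bounds: 2|A|-1 ≤ |A - A| ≤ |A|² - |A| + 1, i.e. 9 ≤ |A - A| ≤ 21.
Note: 0 ∈ A - A always (from a - a). The set is symmetric: if d ∈ A - A then -d ∈ A - A.
Enumerate nonzero differences d = a - a' with a > a' (then include -d):
Positive differences: {2, 3, 5, 8, 10, 13}
Full difference set: {0} ∪ (positive diffs) ∪ (negative diffs).
|A - A| = 1 + 2·6 = 13 (matches direct enumeration: 13).

|A - A| = 13


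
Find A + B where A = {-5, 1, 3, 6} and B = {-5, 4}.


A + B = {a + b : a ∈ A, b ∈ B}.
Enumerate all |A|·|B| = 4·2 = 8 pairs (a, b) and collect distinct sums.
a = -5: -5+-5=-10, -5+4=-1
a = 1: 1+-5=-4, 1+4=5
a = 3: 3+-5=-2, 3+4=7
a = 6: 6+-5=1, 6+4=10
Collecting distinct sums: A + B = {-10, -4, -2, -1, 1, 5, 7, 10}
|A + B| = 8

A + B = {-10, -4, -2, -1, 1, 5, 7, 10}


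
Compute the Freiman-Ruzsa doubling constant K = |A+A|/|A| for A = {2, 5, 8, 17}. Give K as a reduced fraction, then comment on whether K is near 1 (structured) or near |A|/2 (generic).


|A| = 4.
Compute A + A by enumerating all 16 pairs.
A + A = {4, 7, 10, 13, 16, 19, 22, 25, 34}, so |A + A| = 9.
K = |A + A| / |A| = 9/4 (already in lowest terms) ≈ 2.2500.
Reference: AP of size 4 gives K = 7/4 ≈ 1.7500; a fully generic set of size 4 gives K ≈ 2.5000.

|A| = 4, |A + A| = 9, K = 9/4.
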